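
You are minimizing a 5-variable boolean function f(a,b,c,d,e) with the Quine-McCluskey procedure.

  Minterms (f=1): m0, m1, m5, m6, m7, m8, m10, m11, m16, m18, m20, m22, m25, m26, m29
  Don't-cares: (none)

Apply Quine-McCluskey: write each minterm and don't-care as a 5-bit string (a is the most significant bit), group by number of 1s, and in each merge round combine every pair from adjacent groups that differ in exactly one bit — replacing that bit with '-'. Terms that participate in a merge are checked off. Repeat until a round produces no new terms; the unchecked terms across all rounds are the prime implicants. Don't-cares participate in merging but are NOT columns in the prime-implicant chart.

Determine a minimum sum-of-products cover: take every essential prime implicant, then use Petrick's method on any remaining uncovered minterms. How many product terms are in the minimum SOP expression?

7

size-2^0 implicants → 00000(✓)  00001(✓)  00101(✓)  00110(✓)  00111(✓)  01000(✓)  01010(✓)  01011(✓)  10000(✓)  10010(✓)  10100(✓)  10110(✓)  11001(✓)  11010(✓)  11101(✓)
size-2^1 implicants → -0000  -0110  -1010  0-000  00-01  0000-  001-1  0011-  010-0  0101-  1-010  10-00(✓)  10-10(✓)  100-0(✓)  101-0(✓)  11-01
size-2^2 implicants → 10--0
Unchecked terms (primes): -0000, -0110, -1010, 0-000, 00-01, 0000-, 001-1, 0011-, 010-0, 0101-, 1-010, 10--0, 11-01
Minterm coverage:
  m0 ⊆ -0000,0-000,0000-
  m1 ⊆ 00-01,0000-
  m5 ⊆ 00-01,001-1
  m6 ⊆ -0110,0011-
  m7 ⊆ 001-1,0011-
  m8 ⊆ 0-000,010-0
  m10 ⊆ -1010,010-0,0101-
  m11 ⊆ 0101- [E]
  m16 ⊆ -0000,10--0
  m18 ⊆ 1-010,10--0
  m20 ⊆ 10--0 [E]
  m22 ⊆ -0110,10--0
  m25 ⊆ 11-01 [E]
  m26 ⊆ -1010,1-010
  m29 ⊆ 11-01 [E]
E = {0101-, 10--0, 11-01}
Petrick residual → -1010, 0-000, 00-01, 0011-
Cover = bc'de' + a'c'd'e' + a'b'd'e + a'b'cd + a'bc'd + ab'e' + abd'e  |cover|=7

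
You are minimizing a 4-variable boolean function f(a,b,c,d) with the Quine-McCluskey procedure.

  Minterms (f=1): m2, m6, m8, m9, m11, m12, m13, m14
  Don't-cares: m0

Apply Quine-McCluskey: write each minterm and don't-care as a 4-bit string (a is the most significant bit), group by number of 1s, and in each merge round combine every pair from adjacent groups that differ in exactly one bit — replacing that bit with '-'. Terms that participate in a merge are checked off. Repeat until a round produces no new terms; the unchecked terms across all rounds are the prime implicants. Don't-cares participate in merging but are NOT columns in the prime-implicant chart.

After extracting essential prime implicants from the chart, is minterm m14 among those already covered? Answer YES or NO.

NO

size-2^0 implicants → 0000(✓)  0010(✓)  0110(✓)  1000(✓)  1001(✓)  1011(✓)  1100(✓)  1101(✓)  1110(✓)
size-2^1 implicants → -000  -110  0-10  00-0  1-00(✓)  1-01(✓)  10-1  100-(✓)  11-0  110-(✓)
size-2^2 implicants → 1-0-
Unchecked terms (primes): -000, -110, 0-10, 00-0, 1-0-, 10-1, 11-0
Minterm coverage:
  m2 ⊆ 0-10,00-0
  m6 ⊆ -110,0-10
  m8 ⊆ -000,1-0-
  m9 ⊆ 1-0-,10-1
  m11 ⊆ 10-1 [E]
  m12 ⊆ 1-0-,11-0
  m13 ⊆ 1-0- [E]
  m14 ⊆ -110,11-0
E = {1-0-, 10-1}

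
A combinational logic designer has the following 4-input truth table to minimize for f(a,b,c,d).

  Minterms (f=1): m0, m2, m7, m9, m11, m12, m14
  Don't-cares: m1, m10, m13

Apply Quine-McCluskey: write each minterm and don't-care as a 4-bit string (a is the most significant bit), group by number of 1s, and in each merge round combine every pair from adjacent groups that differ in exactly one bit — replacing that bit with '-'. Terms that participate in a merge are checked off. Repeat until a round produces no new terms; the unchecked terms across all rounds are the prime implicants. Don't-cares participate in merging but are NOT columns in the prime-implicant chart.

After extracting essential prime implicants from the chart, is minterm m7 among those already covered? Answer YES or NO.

Round 0: 0000✓ 0001✓ 0010✓ 0111 1001✓ 1010✓ 1011✓ 1100✓ 1101✓ 1110✓
Round 1: -001 -010 00-0 000- 1-01 1-10 10-1 101- 11-0 110-
PIs = {-001, -010, 00-0, 000-, 0111, 1-01, 1-10, 10-1, 101-, 11-0, 110-}
Coverage chart:
  m0: 00-0,000-
  m2: -010,00-0
  m7: 0111 ←essential
  m9: -001,1-01,10-1
  m11: 10-1,101-
  m12: 11-0,110-
  m14: 1-10,11-0
Essential: 0111

YES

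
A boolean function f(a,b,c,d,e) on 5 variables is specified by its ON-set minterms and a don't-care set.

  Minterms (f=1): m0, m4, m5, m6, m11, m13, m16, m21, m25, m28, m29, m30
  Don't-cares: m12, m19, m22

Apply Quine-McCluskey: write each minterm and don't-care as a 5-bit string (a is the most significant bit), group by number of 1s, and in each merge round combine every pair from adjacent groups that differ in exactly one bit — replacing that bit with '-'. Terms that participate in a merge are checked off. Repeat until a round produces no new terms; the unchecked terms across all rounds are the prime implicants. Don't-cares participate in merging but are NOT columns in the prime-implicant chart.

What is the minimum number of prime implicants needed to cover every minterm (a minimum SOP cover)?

size-2^0 implicants → 00000(✓)  00100(✓)  00101(✓)  00110(✓)  01011  01100(✓)  01101(✓)  10000(✓)  10011  10101(✓)  10110(✓)  11001(✓)  11100(✓)  11101(✓)  11110(✓)
size-2^1 implicants → -0000  -0101(✓)  -0110  -1100(✓)  -1101(✓)  0-100(✓)  0-101(✓)  00-00  001-0  0010-(✓)  0110-(✓)  1-101(✓)  1-110  11-01  111-0  1110-(✓)
size-2^2 implicants → --101  -110-  0-10-
Unchecked terms (primes): --101, -0000, -0110, -110-, 0-10-, 00-00, 001-0, 01011, 1-110, 10011, 11-01, 111-0
Minterm coverage:
  m0 ⊆ -0000,00-00
  m4 ⊆ 0-10-,00-00,001-0
  m5 ⊆ --101,0-10-
  m6 ⊆ -0110,001-0
  m11 ⊆ 01011 [E]
  m13 ⊆ --101,-110-,0-10-
  m16 ⊆ -0000 [E]
  m21 ⊆ --101 [E]
  m25 ⊆ 11-01 [E]
  m28 ⊆ -110-,111-0
  m29 ⊆ --101,-110-,11-01
  m30 ⊆ 1-110,111-0
E = {--101, -0000, 01011, 11-01}
Petrick residual → 001-0, 111-0
Cover = cd'e + b'c'd'e' + a'b'ce' + a'bc'de + abd'e + abce'  |cover|=6

6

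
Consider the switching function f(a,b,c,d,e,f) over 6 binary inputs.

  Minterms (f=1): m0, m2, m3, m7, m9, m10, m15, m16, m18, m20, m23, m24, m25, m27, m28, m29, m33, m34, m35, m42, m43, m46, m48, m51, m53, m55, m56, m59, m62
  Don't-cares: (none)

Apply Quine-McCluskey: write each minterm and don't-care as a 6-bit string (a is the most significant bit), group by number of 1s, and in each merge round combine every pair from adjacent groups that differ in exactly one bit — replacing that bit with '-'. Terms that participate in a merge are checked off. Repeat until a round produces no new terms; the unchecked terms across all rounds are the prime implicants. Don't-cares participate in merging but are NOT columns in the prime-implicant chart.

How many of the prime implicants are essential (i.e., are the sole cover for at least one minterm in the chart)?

size-2^0 implicants → 000000(✓)  000010(✓)  000011(✓)  000111(✓)  001001(✓)  001010(✓)  001111(✓)  010000(✓)  010010(✓)  010100(✓)  010111(✓)  011000(✓)  011001(✓)  011011(✓)  011100(✓)  011101(✓)  100001(✓)  100010(✓)  100011(✓)  101010(✓)  101011(✓)  101110(✓)  110000(✓)  110011(✓)  110101(✓)  110111(✓)  111000(✓)  111011(✓)  111110(✓)
size-2^1 implicants → -00010(✓)  -00011(✓)  -01010(✓)  -10000(✓)  -10111  -11000(✓)  -11011  0-0000(✓)  0-0010(✓)  0-0111  0-1001  00-010(✓)  00-111  000-11  0000-0(✓)  00001-(✓)  01-000(✓)  01-100(✓)  010-00(✓)  0100-0(✓)  011-00(✓)  011-01(✓)  0110-1  01100-(✓)  01110-(✓)  1-0011(✓)  1-1011(✓)  1-1110  10-010(✓)  10-011(✓)  1000-1  10001-(✓)  101-10  10101-(✓)  11-000(✓)  11-011(✓)  110-11  1101-1
size-2^2 implicants → -0-010  -0001-  -1-000  0-00-0  01--00  011-0-  1--011  10-01-
Unchecked terms (primes): -0-010, -0001-, -1-000, -10111, -11011, 0-00-0, 0-0111, 0-1001, 00-111, 000-11, 01--00, 011-0-, 0110-1, 1--011, 1-1110, 10-01-, 1000-1, 101-10, 110-11, 1101-1
Minterm coverage:
  m0 ⊆ 0-00-0 [E]
  m2 ⊆ -0-010,-0001-,0-00-0
  m3 ⊆ -0001-,000-11
  m7 ⊆ 0-0111,00-111,000-11
  m9 ⊆ 0-1001 [E]
  m10 ⊆ -0-010 [E]
  m15 ⊆ 00-111 [E]
  m16 ⊆ -1-000,0-00-0,01--00
  m18 ⊆ 0-00-0 [E]
  m20 ⊆ 01--00 [E]
  m23 ⊆ -10111,0-0111
  m24 ⊆ -1-000,01--00,011-0-
  m25 ⊆ 0-1001,011-0-,0110-1
  m27 ⊆ -11011,0110-1
  m28 ⊆ 01--00,011-0-
  m29 ⊆ 011-0- [E]
  m33 ⊆ 1000-1 [E]
  m34 ⊆ -0-010,-0001-,10-01-
  m35 ⊆ -0001-,1--011,10-01-,1000-1
  m42 ⊆ -0-010,10-01-,101-10
  m43 ⊆ 1--011,10-01-
  m46 ⊆ 1-1110,101-10
  m48 ⊆ -1-000 [E]
  m51 ⊆ 1--011,110-11
  m53 ⊆ 1101-1 [E]
  m55 ⊆ -10111,110-11,1101-1
  m56 ⊆ -1-000 [E]
  m59 ⊆ -11011,1--011
  m62 ⊆ 1-1110 [E]
E = {-0-010, -1-000, 0-00-0, 0-1001, 00-111, 01--00, 011-0-, 1-1110, 1000-1, 1101-1}

10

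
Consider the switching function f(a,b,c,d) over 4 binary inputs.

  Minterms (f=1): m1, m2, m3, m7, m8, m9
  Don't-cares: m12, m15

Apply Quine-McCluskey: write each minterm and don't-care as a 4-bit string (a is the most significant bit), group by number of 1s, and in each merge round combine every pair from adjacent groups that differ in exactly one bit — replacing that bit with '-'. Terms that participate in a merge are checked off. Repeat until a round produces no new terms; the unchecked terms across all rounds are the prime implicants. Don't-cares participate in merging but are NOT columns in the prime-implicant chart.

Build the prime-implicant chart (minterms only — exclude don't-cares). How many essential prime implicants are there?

1

size-2^0 implicants → 0001(✓)  0010(✓)  0011(✓)  0111(✓)  1000(✓)  1001(✓)  1100(✓)  1111(✓)
size-2^1 implicants → -001  -111  0-11  00-1  001-  1-00  100-
Unchecked terms (primes): -001, -111, 0-11, 00-1, 001-, 1-00, 100-
Minterm coverage:
  m1 ⊆ -001,00-1
  m2 ⊆ 001- [E]
  m3 ⊆ 0-11,00-1,001-
  m7 ⊆ -111,0-11
  m8 ⊆ 1-00,100-
  m9 ⊆ -001,100-
E = {001-}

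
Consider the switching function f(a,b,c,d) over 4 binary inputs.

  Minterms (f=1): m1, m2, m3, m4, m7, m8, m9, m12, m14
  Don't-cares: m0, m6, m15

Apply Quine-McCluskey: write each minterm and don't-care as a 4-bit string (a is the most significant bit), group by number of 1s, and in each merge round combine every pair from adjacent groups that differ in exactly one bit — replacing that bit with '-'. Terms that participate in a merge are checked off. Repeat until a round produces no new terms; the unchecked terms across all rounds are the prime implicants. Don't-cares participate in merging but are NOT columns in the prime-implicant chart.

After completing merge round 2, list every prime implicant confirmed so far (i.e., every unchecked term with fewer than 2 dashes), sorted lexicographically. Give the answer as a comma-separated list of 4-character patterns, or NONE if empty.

NONE

[col 0] 0000*, 0001*, 0010*, 0011*, 0100*, 0110*, 0111*, 1000*, 1001*, 1100*, 1110*, 1111*
[col 1] -000*, -001*, -100*, -110*, -111*, 0-00*, 0-10*, 0-11*, 00-0*, 00-1*, 000-*, 001-*, 01-0*, 011-*, 1-00*, 100-*, 11-0*, 111-*
[col 2] --00, -00-, -1-0, -11-, 0--0, 0-1-, 00--
Prime implicants: --00, -00-, -1-0, -11-, 0--0, 0-1-, 00--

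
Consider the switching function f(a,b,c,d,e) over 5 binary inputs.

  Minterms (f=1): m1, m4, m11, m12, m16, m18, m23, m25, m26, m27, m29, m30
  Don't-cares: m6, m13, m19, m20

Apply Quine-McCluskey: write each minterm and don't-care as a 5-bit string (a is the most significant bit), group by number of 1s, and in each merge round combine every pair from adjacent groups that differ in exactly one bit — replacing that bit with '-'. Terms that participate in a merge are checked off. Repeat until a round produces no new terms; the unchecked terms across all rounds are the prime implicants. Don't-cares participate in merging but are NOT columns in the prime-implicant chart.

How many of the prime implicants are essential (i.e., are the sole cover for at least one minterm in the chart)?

4

Round 0: 00001 00100✓ 00110✓ 01011✓ 01100✓ 01101✓ 10000✓ 10010✓ 10011✓ 10100✓ 10111✓ 11001✓ 11010✓ 11011✓ 11101✓ 11110✓
Round 1: -0100 -1011 -1101 0-100 001-0 0110- 1-010✓ 1-011✓ 10-00 10-11 100-0 1001-✓ 11-01 11-10 110-1 1101-✓
Round 2: 1-01-
PIs = {-0100, -1011, -1101, 0-100, 00001, 001-0, 0110-, 1-01-, 10-00, 10-11, 100-0, 11-01, 11-10, 110-1}
Coverage chart:
  m1: 00001 ←essential
  m4: -0100,0-100,001-0
  m11: -1011 ←essential
  m12: 0-100,0110-
  m16: 10-00,100-0
  m18: 1-01-,100-0
  m23: 10-11 ←essential
  m25: 11-01,110-1
  m26: 1-01-,11-10
  m27: -1011,1-01-,110-1
  m29: -1101,11-01
  m30: 11-10 ←essential
Essential: -1011, 00001, 10-11, 11-10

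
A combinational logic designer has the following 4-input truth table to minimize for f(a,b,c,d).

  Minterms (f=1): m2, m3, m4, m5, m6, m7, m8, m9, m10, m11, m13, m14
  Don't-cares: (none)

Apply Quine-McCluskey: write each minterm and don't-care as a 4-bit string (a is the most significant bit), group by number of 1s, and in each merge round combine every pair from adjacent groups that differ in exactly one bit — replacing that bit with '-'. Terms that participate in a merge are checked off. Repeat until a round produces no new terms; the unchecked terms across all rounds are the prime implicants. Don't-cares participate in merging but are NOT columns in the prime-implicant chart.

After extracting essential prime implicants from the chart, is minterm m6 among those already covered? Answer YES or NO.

YES

Round 0: 0010✓ 0011✓ 0100✓ 0101✓ 0110✓ 0111✓ 1000✓ 1001✓ 1010✓ 1011✓ 1101✓ 1110✓
Round 1: -010✓ -011✓ -101 -110✓ 0-10✓ 0-11✓ 001-✓ 01-0✓ 01-1✓ 010-✓ 011-✓ 1-01 1-10✓ 10-0✓ 10-1✓ 100-✓ 101-✓
Round 2: --10 -01- 0-1- 01-- 10--
PIs = {--10, -01-, -101, 0-1-, 01--, 1-01, 10--}
Coverage chart:
  m2: --10,-01-,0-1-
  m3: -01-,0-1-
  m4: 01-- ←essential
  m5: -101,01--
  m6: --10,0-1-,01--
  m7: 0-1-,01--
  m8: 10-- ←essential
  m9: 1-01,10--
  m10: --10,-01-,10--
  m11: -01-,10--
  m13: -101,1-01
  m14: --10 ←essential
Essential: --10, 01--, 10--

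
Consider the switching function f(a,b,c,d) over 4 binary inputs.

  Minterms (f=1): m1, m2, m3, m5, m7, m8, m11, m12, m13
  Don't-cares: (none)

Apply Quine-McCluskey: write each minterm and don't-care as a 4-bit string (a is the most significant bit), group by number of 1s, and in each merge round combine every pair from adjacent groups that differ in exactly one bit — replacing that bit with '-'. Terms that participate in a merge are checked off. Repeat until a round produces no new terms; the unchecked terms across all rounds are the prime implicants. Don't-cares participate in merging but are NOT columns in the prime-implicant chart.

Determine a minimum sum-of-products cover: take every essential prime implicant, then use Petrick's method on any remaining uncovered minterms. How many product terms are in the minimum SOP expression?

size-2^0 implicants → 0001(✓)  0010(✓)  0011(✓)  0101(✓)  0111(✓)  1000(✓)  1011(✓)  1100(✓)  1101(✓)
size-2^1 implicants → -011  -101  0-01(✓)  0-11(✓)  00-1(✓)  001-  01-1(✓)  1-00  110-
size-2^2 implicants → 0--1
Unchecked terms (primes): -011, -101, 0--1, 001-, 1-00, 110-
Minterm coverage:
  m1 ⊆ 0--1 [E]
  m2 ⊆ 001- [E]
  m3 ⊆ -011,0--1,001-
  m5 ⊆ -101,0--1
  m7 ⊆ 0--1 [E]
  m8 ⊆ 1-00 [E]
  m11 ⊆ -011 [E]
  m12 ⊆ 1-00,110-
  m13 ⊆ -101,110-
E = {-011, 0--1, 001-, 1-00}
Petrick residual → -101
Cover = b'cd + bc'd + a'd + a'b'c + ac'd'  |cover|=5

5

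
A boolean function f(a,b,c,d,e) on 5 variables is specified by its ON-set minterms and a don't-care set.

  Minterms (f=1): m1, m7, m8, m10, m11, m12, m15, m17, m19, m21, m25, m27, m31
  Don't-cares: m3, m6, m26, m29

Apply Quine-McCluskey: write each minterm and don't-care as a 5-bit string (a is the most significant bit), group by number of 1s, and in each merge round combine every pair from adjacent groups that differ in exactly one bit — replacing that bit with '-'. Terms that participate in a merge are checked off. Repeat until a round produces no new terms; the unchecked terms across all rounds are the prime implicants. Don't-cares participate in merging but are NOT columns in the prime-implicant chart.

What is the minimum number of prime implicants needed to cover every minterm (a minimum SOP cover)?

size-2^0 implicants → 00001(✓)  00011(✓)  00110(✓)  00111(✓)  01000(✓)  01010(✓)  01011(✓)  01100(✓)  01111(✓)  10001(✓)  10011(✓)  10101(✓)  11001(✓)  11010(✓)  11011(✓)  11101(✓)  11111(✓)
size-2^1 implicants → -0001(✓)  -0011(✓)  -1010(✓)  -1011(✓)  -1111(✓)  0-011(✓)  0-111(✓)  00-11(✓)  000-1(✓)  0011-  01-00  01-11(✓)  010-0  0101-(✓)  1-001(✓)  1-011(✓)  1-101(✓)  10-01(✓)  100-1(✓)  11-01(✓)  11-11(✓)  110-1(✓)  1101-(✓)  111-1(✓)
size-2^2 implicants → --011  -00-1  -1-11  -101-  0--11  1--01  1-0-1  11--1
Unchecked terms (primes): --011, -00-1, -1-11, -101-, 0--11, 0011-, 01-00, 010-0, 1--01, 1-0-1, 11--1
Minterm coverage:
  m1 ⊆ -00-1 [E]
  m7 ⊆ 0--11,0011-
  m8 ⊆ 01-00,010-0
  m10 ⊆ -101-,010-0
  m11 ⊆ --011,-1-11,-101-,0--11
  m12 ⊆ 01-00 [E]
  m15 ⊆ -1-11,0--11
  m17 ⊆ -00-1,1--01,1-0-1
  m19 ⊆ --011,-00-1,1-0-1
  m21 ⊆ 1--01 [E]
  m25 ⊆ 1--01,1-0-1,11--1
  m27 ⊆ --011,-1-11,-101-,1-0-1,11--1
  m31 ⊆ -1-11,11--1
E = {-00-1, 01-00, 1--01}
Petrick residual → -1-11, -101-, 0--11
Cover = b'c'e + bde + bc'd + a'de + a'bd'e' + ad'e  |cover|=6

6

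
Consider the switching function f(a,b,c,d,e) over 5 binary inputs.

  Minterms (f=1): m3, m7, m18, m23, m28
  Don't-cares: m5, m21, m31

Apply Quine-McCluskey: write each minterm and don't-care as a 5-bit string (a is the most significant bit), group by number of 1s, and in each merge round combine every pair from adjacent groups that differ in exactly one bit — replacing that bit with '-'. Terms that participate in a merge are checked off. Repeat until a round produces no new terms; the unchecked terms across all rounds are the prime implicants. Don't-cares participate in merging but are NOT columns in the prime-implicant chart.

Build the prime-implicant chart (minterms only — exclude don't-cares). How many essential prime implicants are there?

3

size-2^0 implicants → 00011(✓)  00101(✓)  00111(✓)  10010  10101(✓)  10111(✓)  11100  11111(✓)
size-2^1 implicants → -0101(✓)  -0111(✓)  00-11  001-1(✓)  1-111  101-1(✓)
size-2^2 implicants → -01-1
Unchecked terms (primes): -01-1, 00-11, 1-111, 10010, 11100
Minterm coverage:
  m3 ⊆ 00-11 [E]
  m7 ⊆ -01-1,00-11
  m18 ⊆ 10010 [E]
  m23 ⊆ -01-1,1-111
  m28 ⊆ 11100 [E]
E = {00-11, 10010, 11100}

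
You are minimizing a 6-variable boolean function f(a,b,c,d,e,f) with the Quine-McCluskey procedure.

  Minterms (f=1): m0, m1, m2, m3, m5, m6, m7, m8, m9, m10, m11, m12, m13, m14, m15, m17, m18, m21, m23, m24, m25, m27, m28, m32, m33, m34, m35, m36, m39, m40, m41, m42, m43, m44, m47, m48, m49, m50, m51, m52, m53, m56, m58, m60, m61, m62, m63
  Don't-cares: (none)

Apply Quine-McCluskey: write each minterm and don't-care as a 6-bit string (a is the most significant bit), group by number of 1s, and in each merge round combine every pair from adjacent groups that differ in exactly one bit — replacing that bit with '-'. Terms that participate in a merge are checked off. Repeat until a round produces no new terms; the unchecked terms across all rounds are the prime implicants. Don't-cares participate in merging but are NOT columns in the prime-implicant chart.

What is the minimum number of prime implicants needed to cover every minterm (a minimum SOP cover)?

Round 0: 000000✓ 000001✓ 000010✓ 000011✓ 000101✓ 000110✓ 000111✓ 001000✓ 001001✓ 001010✓ 001011✓ 001100✓ 001101✓ 001110✓ 001111✓ 010001✓ 010010✓ 010101✓ 010111✓ 011000✓ 011001✓ 011011✓ 011100✓ 100000✓ 100001✓ 100010✓ 100011✓ 100100✓ 100111✓ 101000✓ 101001✓ 101010✓ 101011✓ 101100✓ 101111✓ 110000✓ 110001✓ 110010✓ 110011✓ 110100✓ 110101✓ 111000✓ 111010✓ 111100✓ 111101✓ 111110✓ 111111✓
Round 1: -00000✓ -00001✓ -00010✓ -00011✓ -00111✓ -01000✓ -01001✓ -01010✓ -01011✓ -01100✓ -01111✓ -10001✓ -10010✓ -10101✓ -11000✓ -11100✓ 0-0001✓ 0-0010✓ 0-0101✓ 0-0111✓ 0-1000✓ 0-1001✓ 0-1011✓ 0-1100✓ 00-000✓ 00-001✓ 00-010✓ 00-011✓ 00-101✓ 00-110✓ 00-111✓ 000-01✓ 000-10✓ 000-11✓ 0000-0✓ 0000-1✓ 00000-✓ 00001-✓ 0001-1✓ 00011-✓ 001-00✓ 001-01✓ 001-10✓ 001-11✓ 0010-0✓ 0010-1✓ 00100-✓ 00101-✓ 0011-0✓ 0011-1✓ 00110-✓ 00111-✓ 01-001✓ 010-01✓ 0101-1✓ 011-00✓ 0110-1✓ 01100-✓ 1-0000✓ 1-0001✓ 1-0010✓ 1-0011✓ 1-0100✓ 1-1000✓ 1-1010✓ 1-1100✓ 1-1111 10-000✓ 10-001✓ 10-010✓ 10-011✓ 10-100✓ 10-111✓ 100-00✓ 100-11✓ 1000-0✓ 1000-1✓ 10000-✓ 10001-✓ 101-00✓ 101-11✓ 1010-0✓ 1010-1✓ 10100-✓ 10101-✓ 11-000✓ 11-010✓ 11-100✓ 11-101✓ 110-00✓ 110-01✓ 1100-0✓ 1100-1✓ 11000-✓ 11001-✓ 11010-✓ 111-00✓ 111-10✓ 1110-0✓ 1111-0✓ 1111-1✓ 11110-✓ 11111-✓
Round 2: --0001 --0010 --1000✓ --1100✓ -0-000✓ -0-001✓ -0-010✓ -0-011✓ -0-111✓ -00-11✓ -000-0✓ -000-1✓ -0000-✓ -0001-✓ -01-00✓ -01-11✓ -010-0✓ -010-1✓ -0100-✓ -0101-✓ -10-01 -11-00✓ 0--001 0-0-01 0-01-1 0-1-00✓ 0-10-1 0-100- 00--01✓ 00--10✓ 00--11✓ 00-0-0✓ 00-0-1✓ 00-00-✓ 00-01-✓ 00-1-1✓ 00-11-✓ 000--1✓ 000-1-✓ 0000--✓ 001--0✓ 001--1✓ 001-0-✓ 001-1-✓ 0010--✓ 0011--✓ 1--000✓ 1--010✓ 1--100✓ 1-0-00✓ 1-00-0✓ 1-00-1✓ 1-000-✓ 1-001-✓ 1-1-00✓ 1-10-0✓ 10--00✓ 10--11✓ 10-0-0✓ 10-0-1✓ 10-00-✓ 10-01-✓ 1000--✓ 1010--✓ 11--00✓ 11-0-0✓ 11-10- 110-0- 1100--✓ 111--0 1111--
Round 3: --1-00 -0--11 -0-0-0✓ -0-0-1✓ -0-00-✓ -0-01-✓ -000--✓ -010--✓ 00---1 00--1- 00-0--✓ 001--- 1---00 1--0-0 1-00-- 10-0--✓
Round 4: -0-0--
PIs = {--0001, --0010, --1-00, -0--11, -0-0--, -10-01, 0--001, 0-0-01, 0-01-1, 0-10-1, 0-100-, 00---1, 00--1-, 001---, 1---00, 1--0-0, 1-00--, 1-1111, 11-10-, 110-0-, 111--0, 1111--}
Coverage chart:
  m0: -0-0-- ←essential
  m1: --0001,-0-0--,0--001,0-0-01,00---1
  m2: --0010,-0-0--,00--1-
  m3: -0--11,-0-0--,00---1,00--1-
  m5: 0-0-01,0-01-1,00---1
  m6: 00--1- ←essential
  m7: -0--11,0-01-1,00---1,00--1-
  m8: --1-00,-0-0--,0-100-,001---
  m9: -0-0--,0--001,0-10-1,0-100-,00---1,001---
  m10: -0-0--,00--1-,001---
  m11: -0--11,-0-0--,0-10-1,00---1,00--1-,001---
  m12: --1-00,001---
  m13: 00---1,001---
  m14: 00--1-,001---
  m15: -0--11,00---1,00--1-,001---
  m17: --0001,-10-01,0--001,0-0-01
  m18: --0010 ←essential
  m21: -10-01,0-0-01,0-01-1
  m23: 0-01-1 ←essential
  m24: --1-00,0-100-
  m25: 0--001,0-10-1,0-100-
  m27: 0-10-1 ←essential
  m28: --1-00 ←essential
  m32: -0-0--,1---00,1--0-0,1-00--
  m33: --0001,-0-0--,1-00--
  m34: --0010,-0-0--,1--0-0,1-00--
  m35: -0--11,-0-0--,1-00--
  m36: 1---00 ←essential
  m39: -0--11 ←essential
  m40: --1-00,-0-0--,1---00,1--0-0
  m41: -0-0-- ←essential
  m42: -0-0--,1--0-0
  m43: -0--11,-0-0--
  m44: --1-00,1---00
  m47: -0--11,1-1111
  m48: 1---00,1--0-0,1-00--,110-0-
  m49: --0001,-10-01,1-00--,110-0-
  m50: --0010,1--0-0,1-00--
  m51: 1-00-- ←essential
  m52: 1---00,11-10-,110-0-
  m53: -10-01,11-10-,110-0-
  m56: --1-00,1---00,1--0-0,111--0
  m58: 1--0-0,111--0
  m60: --1-00,1---00,11-10-,111--0,1111--
  m61: 11-10-,1111--
  m62: 111--0,1111--
  m63: 1-1111,1111--
Essential: --0010, --1-00, -0--11, -0-0--, 0-01-1, 0-10-1, 00--1-, 1---00, 1-00--
Petrick residual → -10-01, 00---1, 1--0-0, 1111--
Min cover (13 terms): c'd'ef' + ce'f' + b'ef + b'd' + bc'e'f + a'c'df + a'cd'f + a'b'f + a'b'e + ae'f' + ad'f' + ac'd' + abcd

13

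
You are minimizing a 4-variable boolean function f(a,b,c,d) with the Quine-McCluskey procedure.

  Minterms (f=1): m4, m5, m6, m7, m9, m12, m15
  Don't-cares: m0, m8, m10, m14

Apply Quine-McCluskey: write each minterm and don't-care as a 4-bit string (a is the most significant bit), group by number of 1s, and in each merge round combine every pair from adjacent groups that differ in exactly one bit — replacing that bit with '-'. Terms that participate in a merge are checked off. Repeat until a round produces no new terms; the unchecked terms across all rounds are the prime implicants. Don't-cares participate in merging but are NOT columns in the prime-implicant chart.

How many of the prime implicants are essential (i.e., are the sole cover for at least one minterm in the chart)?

3

Round 0: 0000✓ 0100✓ 0101✓ 0110✓ 0111✓ 1000✓ 1001✓ 1010✓ 1100✓ 1110✓ 1111✓
Round 1: -000✓ -100✓ -110✓ -111✓ 0-00✓ 01-0✓ 01-1✓ 010-✓ 011-✓ 1-00✓ 1-10✓ 10-0✓ 100- 11-0✓ 111-✓
Round 2: --00 -1-0 -11- 01-- 1--0
PIs = {--00, -1-0, -11-, 01--, 1--0, 100-}
Coverage chart:
  m4: --00,-1-0,01--
  m5: 01-- ←essential
  m6: -1-0,-11-,01--
  m7: -11-,01--
  m9: 100- ←essential
  m12: --00,-1-0,1--0
  m15: -11- ←essential
Essential: -11-, 01--, 100-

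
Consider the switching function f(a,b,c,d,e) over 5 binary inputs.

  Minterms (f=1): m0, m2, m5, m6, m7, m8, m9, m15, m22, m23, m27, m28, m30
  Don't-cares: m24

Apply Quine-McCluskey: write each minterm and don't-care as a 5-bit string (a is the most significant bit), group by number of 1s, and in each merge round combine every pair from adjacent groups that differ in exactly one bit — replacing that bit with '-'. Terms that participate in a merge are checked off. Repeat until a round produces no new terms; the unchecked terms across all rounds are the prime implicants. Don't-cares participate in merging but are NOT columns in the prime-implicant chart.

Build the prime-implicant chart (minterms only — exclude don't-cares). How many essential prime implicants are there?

Round 0: 00000✓ 00010✓ 00101✓ 00110✓ 00111✓ 01000✓ 01001✓ 01111✓ 10110✓ 10111✓ 11000✓ 11011 11100✓ 11110✓
Round 1: -0110✓ -0111✓ -1000 0-000 0-111 00-10 000-0 001-1 0011-✓ 0100- 1-110 1011-✓ 11-00 111-0
Round 2: -011-
PIs = {-011-, -1000, 0-000, 0-111, 00-10, 000-0, 001-1, 0100-, 1-110, 11-00, 11011, 111-0}
Coverage chart:
  m0: 0-000,000-0
  m2: 00-10,000-0
  m5: 001-1 ←essential
  m6: -011-,00-10
  m7: -011-,0-111,001-1
  m8: -1000,0-000,0100-
  m9: 0100- ←essential
  m15: 0-111 ←essential
  m22: -011-,1-110
  m23: -011- ←essential
  m27: 11011 ←essential
  m28: 11-00,111-0
  m30: 1-110,111-0
Essential: -011-, 0-111, 001-1, 0100-, 11011

5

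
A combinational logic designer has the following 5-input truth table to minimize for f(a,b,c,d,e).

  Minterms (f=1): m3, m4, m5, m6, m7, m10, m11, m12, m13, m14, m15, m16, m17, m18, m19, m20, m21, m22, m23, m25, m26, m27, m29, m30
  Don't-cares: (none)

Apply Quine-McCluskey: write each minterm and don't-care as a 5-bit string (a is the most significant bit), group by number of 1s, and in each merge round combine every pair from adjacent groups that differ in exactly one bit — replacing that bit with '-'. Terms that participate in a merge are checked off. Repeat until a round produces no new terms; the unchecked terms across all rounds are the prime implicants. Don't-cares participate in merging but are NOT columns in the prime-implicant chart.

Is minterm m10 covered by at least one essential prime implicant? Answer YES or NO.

size-2^0 implicants → 00011(✓)  00100(✓)  00101(✓)  00110(✓)  00111(✓)  01010(✓)  01011(✓)  01100(✓)  01101(✓)  01110(✓)  01111(✓)  10000(✓)  10001(✓)  10010(✓)  10011(✓)  10100(✓)  10101(✓)  10110(✓)  10111(✓)  11001(✓)  11010(✓)  11011(✓)  11101(✓)  11110(✓)
size-2^1 implicants → -0011(✓)  -0100(✓)  -0101(✓)  -0110(✓)  -0111(✓)  -1010(✓)  -1011(✓)  -1101(✓)  -1110(✓)  0-011(✓)  0-100(✓)  0-101(✓)  0-110(✓)  0-111(✓)  00-11(✓)  001-0(✓)  001-1(✓)  0010-(✓)  0011-(✓)  01-10(✓)  01-11(✓)  0101-(✓)  011-0(✓)  011-1(✓)  0110-(✓)  0111-(✓)  1-001(✓)  1-010(✓)  1-011(✓)  1-101(✓)  1-110(✓)  10-00(✓)  10-01(✓)  10-10(✓)  10-11(✓)  100-0(✓)  100-1(✓)  1000-(✓)  1001-(✓)  101-0(✓)  101-1(✓)  1010-(✓)  1011-(✓)  11-01(✓)  11-10(✓)  110-1(✓)  1101-(✓)
size-2^2 implicants → --011  --101  --110  -0-11  -01-0(✓)  -01-1(✓)  -010-(✓)  -011-(✓)  -1-10  -101-  0--11  0-1-0(✓)  0-1-1(✓)  0-10-(✓)  0-11-(✓)  001--(✓)  01-1-  011--(✓)  1--01  1--10  1-0-1  1-01-  10--0(✓)  10--1(✓)  10-0-(✓)  10-1-(✓)  100--(✓)  101--(✓)
size-2^3 implicants → -01--  0-1--  10---
Unchecked terms (primes): --011, --101, --110, -0-11, -01--, -1-10, -101-, 0--11, 0-1--, 01-1-, 1--01, 1--10, 1-0-1, 1-01-, 10---
Minterm coverage:
  m3 ⊆ --011,-0-11,0--11
  m4 ⊆ -01--,0-1--
  m5 ⊆ --101,-01--,0-1--
  m6 ⊆ --110,-01--,0-1--
  m7 ⊆ -0-11,-01--,0--11,0-1--
  m10 ⊆ -1-10,-101-,01-1-
  m11 ⊆ --011,-101-,0--11,01-1-
  m12 ⊆ 0-1-- [E]
  m13 ⊆ --101,0-1--
  m14 ⊆ --110,-1-10,0-1--,01-1-
  m15 ⊆ 0--11,0-1--,01-1-
  m16 ⊆ 10--- [E]
  m17 ⊆ 1--01,1-0-1,10---
  m18 ⊆ 1--10,1-01-,10---
  m19 ⊆ --011,-0-11,1-0-1,1-01-,10---
  m20 ⊆ -01--,10---
  m21 ⊆ --101,-01--,1--01,10---
  m22 ⊆ --110,-01--,1--10,10---
  m23 ⊆ -0-11,-01--,10---
  m25 ⊆ 1--01,1-0-1
  m26 ⊆ -1-10,-101-,1--10,1-01-
  m27 ⊆ --011,-101-,1-0-1,1-01-
  m29 ⊆ --101,1--01
  m30 ⊆ --110,-1-10,1--10
E = {0-1--, 10---}

NO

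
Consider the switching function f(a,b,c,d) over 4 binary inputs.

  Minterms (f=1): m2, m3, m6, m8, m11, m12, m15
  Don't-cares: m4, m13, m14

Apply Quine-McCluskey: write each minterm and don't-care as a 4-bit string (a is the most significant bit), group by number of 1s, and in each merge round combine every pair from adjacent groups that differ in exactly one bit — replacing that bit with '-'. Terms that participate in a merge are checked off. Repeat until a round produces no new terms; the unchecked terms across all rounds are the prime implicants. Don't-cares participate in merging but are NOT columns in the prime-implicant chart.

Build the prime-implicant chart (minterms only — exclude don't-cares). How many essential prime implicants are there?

1

Round 0: 0010✓ 0011✓ 0100✓ 0110✓ 1000✓ 1011✓ 1100✓ 1101✓ 1110✓ 1111✓
Round 1: -011 -100✓ -110✓ 0-10 001- 01-0✓ 1-00 1-11 11-0✓ 11-1✓ 110-✓ 111-✓
Round 2: -1-0 11--
PIs = {-011, -1-0, 0-10, 001-, 1-00, 1-11, 11--}
Coverage chart:
  m2: 0-10,001-
  m3: -011,001-
  m6: -1-0,0-10
  m8: 1-00 ←essential
  m11: -011,1-11
  m12: -1-0,1-00,11--
  m15: 1-11,11--
Essential: 1-00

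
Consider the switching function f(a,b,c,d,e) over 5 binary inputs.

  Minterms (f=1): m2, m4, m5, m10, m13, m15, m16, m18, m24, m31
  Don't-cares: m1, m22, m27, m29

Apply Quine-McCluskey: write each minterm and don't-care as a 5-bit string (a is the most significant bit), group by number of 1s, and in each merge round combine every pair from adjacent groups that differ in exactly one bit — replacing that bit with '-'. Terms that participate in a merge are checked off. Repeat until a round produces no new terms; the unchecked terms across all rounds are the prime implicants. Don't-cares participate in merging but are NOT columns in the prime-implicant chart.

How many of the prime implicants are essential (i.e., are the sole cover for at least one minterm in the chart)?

[col 0] 00001*, 00010*, 00100*, 00101*, 01010*, 01101*, 01111*, 10000*, 10010*, 10110*, 11000*, 11011*, 11101*, 11111*
[col 1] -0010, -1101*, -1111*, 0-010, 0-101, 00-01, 0010-, 011-1*, 1-000, 10-10, 100-0, 11-11, 111-1*
[col 2] -11-1
Prime implicants: -0010, -11-1, 0-010, 0-101, 00-01, 0010-, 1-000, 10-10, 100-0, 11-11
PI chart (minterm → PIs covering it):
  2 | -0010,0-010
  4 | 0010-  (sole → essential)
  5 | 0-101,00-01,0010-
  10 | 0-010  (sole → essential)
  13 | -11-1,0-101
  15 | -11-1  (sole → essential)
  16 | 1-000,100-0
  18 | -0010,10-10,100-0
  24 | 1-000  (sole → essential)
  31 | -11-1,11-11
Essential prime implicants: -11-1, 0-010, 0010-, 1-000

4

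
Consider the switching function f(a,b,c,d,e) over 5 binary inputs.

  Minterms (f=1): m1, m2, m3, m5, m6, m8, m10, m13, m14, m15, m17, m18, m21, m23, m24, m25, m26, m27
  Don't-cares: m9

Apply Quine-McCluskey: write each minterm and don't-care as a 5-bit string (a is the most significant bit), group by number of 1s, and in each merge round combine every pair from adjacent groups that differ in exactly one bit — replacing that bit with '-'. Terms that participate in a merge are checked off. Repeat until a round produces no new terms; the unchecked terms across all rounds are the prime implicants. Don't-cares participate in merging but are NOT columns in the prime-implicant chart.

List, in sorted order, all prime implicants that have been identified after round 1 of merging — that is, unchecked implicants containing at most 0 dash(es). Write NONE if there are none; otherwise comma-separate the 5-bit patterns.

NONE

[col 0] 00001*, 00010*, 00011*, 00101*, 00110*, 01000*, 01001*, 01010*, 01101*, 01110*, 01111*, 10001*, 10010*, 10101*, 10111*, 11000*, 11001*, 11010*, 11011*
[col 1] -0001*, -0010*, -0101*, -1000*, -1001*, -1010*, 0-001*, 0-010*, 0-101*, 0-110*, 00-01*, 00-10*, 000-1, 0001-, 01-01*, 01-10*, 010-0*, 0100-*, 011-1, 0111-, 1-001*, 1-010*, 10-01*, 101-1, 110-0*, 110-1*, 1100-*, 1101-*
[col 2] --001, --010, -0-01, -10-0, -100-, 0--01, 0--10, 110--
Prime implicants: --001, --010, -0-01, -10-0, -100-, 0--01, 0--10, 000-1, 0001-, 011-1, 0111-, 101-1, 110--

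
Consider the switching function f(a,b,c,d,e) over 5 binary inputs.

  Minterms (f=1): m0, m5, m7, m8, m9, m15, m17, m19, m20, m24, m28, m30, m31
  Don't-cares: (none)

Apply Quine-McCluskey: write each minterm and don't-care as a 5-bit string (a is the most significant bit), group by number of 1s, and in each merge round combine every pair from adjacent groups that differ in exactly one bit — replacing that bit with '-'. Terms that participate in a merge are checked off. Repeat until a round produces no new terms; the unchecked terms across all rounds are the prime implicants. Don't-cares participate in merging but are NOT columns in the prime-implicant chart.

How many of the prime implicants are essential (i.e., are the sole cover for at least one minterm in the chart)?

5

Round 0: 00000✓ 00101✓ 00111✓ 01000✓ 01001✓ 01111✓ 10001✓ 10011✓ 10100✓ 11000✓ 11100✓ 11110✓ 11111✓
Round 1: -1000 -1111 0-000 0-111 001-1 0100- 1-100 100-1 11-00 111-0 1111-
PIs = {-1000, -1111, 0-000, 0-111, 001-1, 0100-, 1-100, 100-1, 11-00, 111-0, 1111-}
Coverage chart:
  m0: 0-000 ←essential
  m5: 001-1 ←essential
  m7: 0-111,001-1
  m8: -1000,0-000,0100-
  m9: 0100- ←essential
  m15: -1111,0-111
  m17: 100-1 ←essential
  m19: 100-1 ←essential
  m20: 1-100 ←essential
  m24: -1000,11-00
  m28: 1-100,11-00,111-0
  m30: 111-0,1111-
  m31: -1111,1111-
Essential: 0-000, 001-1, 0100-, 1-100, 100-1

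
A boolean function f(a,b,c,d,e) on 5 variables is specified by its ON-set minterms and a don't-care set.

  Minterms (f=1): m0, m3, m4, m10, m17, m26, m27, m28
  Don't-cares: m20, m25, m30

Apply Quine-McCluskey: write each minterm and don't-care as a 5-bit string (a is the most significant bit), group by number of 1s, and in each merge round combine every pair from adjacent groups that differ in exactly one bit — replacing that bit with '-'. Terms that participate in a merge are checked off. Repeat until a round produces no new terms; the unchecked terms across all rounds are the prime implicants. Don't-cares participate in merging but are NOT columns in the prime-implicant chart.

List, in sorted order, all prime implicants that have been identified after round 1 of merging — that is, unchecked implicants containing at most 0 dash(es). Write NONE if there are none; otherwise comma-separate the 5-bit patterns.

Round 0: 00000✓ 00011 00100✓ 01010✓ 10001✓ 10100✓ 11001✓ 11010✓ 11011✓ 11100✓ 11110✓
Round 1: -0100 -1010 00-00 1-001 1-100 11-10 110-1 1101- 111-0
PIs = {-0100, -1010, 00-00, 00011, 1-001, 1-100, 11-10, 110-1, 1101-, 111-0}

00011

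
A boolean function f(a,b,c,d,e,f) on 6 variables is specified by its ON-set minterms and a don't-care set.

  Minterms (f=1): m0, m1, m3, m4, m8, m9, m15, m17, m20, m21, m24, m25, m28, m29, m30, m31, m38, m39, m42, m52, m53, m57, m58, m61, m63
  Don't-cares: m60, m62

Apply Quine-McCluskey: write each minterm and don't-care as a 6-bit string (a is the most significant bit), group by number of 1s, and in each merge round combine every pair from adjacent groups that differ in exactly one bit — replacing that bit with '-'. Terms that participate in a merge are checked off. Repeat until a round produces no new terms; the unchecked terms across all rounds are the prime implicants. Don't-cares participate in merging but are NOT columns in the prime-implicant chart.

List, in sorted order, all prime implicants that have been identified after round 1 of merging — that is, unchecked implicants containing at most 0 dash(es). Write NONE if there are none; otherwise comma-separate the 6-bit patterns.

size-2^0 implicants → 000000(✓)  000001(✓)  000011(✓)  000100(✓)  001000(✓)  001001(✓)  001111(✓)  010001(✓)  010100(✓)  010101(✓)  011000(✓)  011001(✓)  011100(✓)  011101(✓)  011110(✓)  011111(✓)  100110(✓)  100111(✓)  101010(✓)  110100(✓)  110101(✓)  111001(✓)  111010(✓)  111100(✓)  111101(✓)  111110(✓)  111111(✓)
size-2^1 implicants → -10100(✓)  -10101(✓)  -11001(✓)  -11100(✓)  -11101(✓)  -11110(✓)  -11111(✓)  0-0001(✓)  0-0100  0-1000(✓)  0-1001(✓)  0-1111  00-000(✓)  00-001(✓)  000-00  0000-1  00000-(✓)  00100-(✓)  01-001(✓)  01-100(✓)  01-101(✓)  010-01(✓)  01010-(✓)  011-00(✓)  011-01(✓)  01100-(✓)  0111-0(✓)  0111-1(✓)  01110-(✓)  01111-(✓)  1-1010  10011-  11-100(✓)  11-101(✓)  11010-(✓)  111-01(✓)  111-10  1111-0(✓)  1111-1(✓)  11110-(✓)  11111-(✓)
size-2^2 implicants → -1-100(✓)  -1-101(✓)  -1010-(✓)  -11-01  -111-0(✓)  -111-1(✓)  -1110-(✓)  -1111-(✓)  0--001  0-100-  00-00-  01--01  01-10-(✓)  011-0-  0111--(✓)  11-10-(✓)  1111--(✓)
size-2^3 implicants → -1-10-  -111--
Unchecked terms (primes): -1-10-, -11-01, -111--, 0--001, 0-0100, 0-100-, 0-1111, 00-00-, 000-00, 0000-1, 01--01, 011-0-, 1-1010, 10011-, 111-10

NONE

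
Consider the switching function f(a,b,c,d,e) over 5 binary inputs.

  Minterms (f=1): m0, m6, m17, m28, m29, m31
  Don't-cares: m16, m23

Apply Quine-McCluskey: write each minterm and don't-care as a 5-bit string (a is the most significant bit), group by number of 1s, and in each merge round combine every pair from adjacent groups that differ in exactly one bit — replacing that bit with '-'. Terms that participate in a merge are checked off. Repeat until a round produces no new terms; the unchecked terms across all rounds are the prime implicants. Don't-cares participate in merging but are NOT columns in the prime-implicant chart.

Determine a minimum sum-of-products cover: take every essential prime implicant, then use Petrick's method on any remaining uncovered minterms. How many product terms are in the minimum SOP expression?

[col 0] 00000*, 00110, 10000*, 10001*, 10111*, 11100*, 11101*, 11111*
[col 1] -0000, 1-111, 1000-, 111-1, 1110-
Prime implicants: -0000, 00110, 1-111, 1000-, 111-1, 1110-
PI chart (minterm → PIs covering it):
  0 | -0000  (sole → essential)
  6 | 00110  (sole → essential)
  17 | 1000-  (sole → essential)
  28 | 1110-  (sole → essential)
  29 | 111-1,1110-
  31 | 1-111,111-1
Essential prime implicants: -0000, 00110, 1000-, 1110-
Petrick residual → 1-111
Minimum SOP uses 5 PIs: b'c'd'e' + a'b'cde' + acde + ab'c'd' + abcd'

5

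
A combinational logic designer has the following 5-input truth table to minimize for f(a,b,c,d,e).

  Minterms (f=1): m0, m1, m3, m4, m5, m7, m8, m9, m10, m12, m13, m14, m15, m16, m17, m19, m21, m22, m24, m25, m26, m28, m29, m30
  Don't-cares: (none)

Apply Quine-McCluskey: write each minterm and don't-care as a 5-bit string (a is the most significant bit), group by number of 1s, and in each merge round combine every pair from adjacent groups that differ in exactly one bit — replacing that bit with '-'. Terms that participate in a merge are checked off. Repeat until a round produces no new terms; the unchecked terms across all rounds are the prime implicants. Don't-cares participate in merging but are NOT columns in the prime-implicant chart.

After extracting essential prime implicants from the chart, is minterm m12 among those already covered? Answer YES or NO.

YES

[col 0] 00000*, 00001*, 00011*, 00100*, 00101*, 00111*, 01000*, 01001*, 01010*, 01100*, 01101*, 01110*, 01111*, 10000*, 10001*, 10011*, 10101*, 10110*, 11000*, 11001*, 11010*, 11100*, 11101*, 11110*
[col 1] -0000*, -0001*, -0011*, -0101*, -1000*, -1001*, -1010*, -1100*, -1101*, -1110*, 0-000*, 0-001*, 0-100*, 0-101*, 0-111*, 00-00*, 00-01*, 00-11*, 000-1*, 0000-*, 001-1*, 0010-*, 01-00*, 01-01*, 01-10*, 010-0*, 0100-*, 011-0*, 011-1*, 0110-*, 0111-*, 1-000*, 1-001*, 1-101*, 1-110, 10-01*, 100-1*, 1000-*, 11-00*, 11-01*, 11-10*, 110-0*, 1100-*, 111-0*, 1110-*
[col 2] --000*, --001*, --101*, -0-01*, -00-1, -000-*, -1-00*, -1-01*, -1-10*, -10-0*, -100-*, -11-0*, -110-*, 0--00*, 0--01*, 0-00-*, 0-1-1, 0-10-*, 00--1, 00-0-*, 01--0*, 01-0-*, 011--, 1--01*, 1-00-*, 11--0*, 11-0-*
[col 3] ---01, --00-, -1--0, -1-0-, 0--0-
Prime implicants: ---01, --00-, -00-1, -1--0, -1-0-, 0--0-, 0-1-1, 00--1, 011--, 1-110
PI chart (minterm → PIs covering it):
  0 | --00-,0--0-
  1 | ---01,--00-,-00-1,0--0-,00--1
  3 | -00-1,00--1
  4 | 0--0-  (sole → essential)
  5 | ---01,0--0-,0-1-1,00--1
  7 | 0-1-1,00--1
  8 | --00-,-1--0,-1-0-,0--0-
  9 | ---01,--00-,-1-0-,0--0-
  10 | -1--0  (sole → essential)
  12 | -1--0,-1-0-,0--0-,011--
  13 | ---01,-1-0-,0--0-,0-1-1,011--
  14 | -1--0,011--
  15 | 0-1-1,011--
  16 | --00-  (sole → essential)
  17 | ---01,--00-,-00-1
  19 | -00-1  (sole → essential)
  21 | ---01  (sole → essential)
  22 | 1-110  (sole → essential)
  24 | --00-,-1--0,-1-0-
  25 | ---01,--00-,-1-0-
  26 | -1--0  (sole → essential)
  28 | -1--0,-1-0-
  29 | ---01,-1-0-
  30 | -1--0,1-110
Essential prime implicants: ---01, --00-, -00-1, -1--0, 0--0-, 1-110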